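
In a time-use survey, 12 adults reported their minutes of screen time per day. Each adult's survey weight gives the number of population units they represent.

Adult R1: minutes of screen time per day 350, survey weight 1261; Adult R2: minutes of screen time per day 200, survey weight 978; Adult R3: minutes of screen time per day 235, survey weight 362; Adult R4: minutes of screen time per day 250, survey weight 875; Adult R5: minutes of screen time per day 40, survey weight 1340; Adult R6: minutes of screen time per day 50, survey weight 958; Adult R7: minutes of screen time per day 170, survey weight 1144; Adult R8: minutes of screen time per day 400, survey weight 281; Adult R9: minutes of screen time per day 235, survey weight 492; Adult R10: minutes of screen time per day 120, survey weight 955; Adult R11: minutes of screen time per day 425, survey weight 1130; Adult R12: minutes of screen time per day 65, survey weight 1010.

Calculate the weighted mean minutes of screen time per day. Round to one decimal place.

197.0

Weighted sum = 350×1261 + 200×978 + 235×362 + 250×875 + 40×1340 + 50×958 + 170×1144 + 400×281 + 235×492 + 120×955 + 425×1130 + 65×1010
  = 2125270
Sum of weights = 1261 + 978 + 362 + 875 + 1340 + 958 + 1144 + 281 + 492 + 955 + 1130 + 1010 = 10786
Weighted mean = 2125270 / 10786 = 197.03968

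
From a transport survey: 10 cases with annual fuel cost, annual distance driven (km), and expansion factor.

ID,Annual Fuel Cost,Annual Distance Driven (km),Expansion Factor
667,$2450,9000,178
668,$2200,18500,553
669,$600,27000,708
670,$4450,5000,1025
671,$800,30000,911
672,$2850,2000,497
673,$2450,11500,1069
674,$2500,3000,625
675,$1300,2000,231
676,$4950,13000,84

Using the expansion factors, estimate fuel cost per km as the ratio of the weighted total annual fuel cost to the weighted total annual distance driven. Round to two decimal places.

Σ wᵢ·y = 2450×178 + 2200×553 + 600×708 + 4450×1025 + 800×911 + 2850×497 + 2450×1069 + 2500×625 + 1300×231 + 4950×84
  = 436100 + 1216600 + 424800 + 4561250 + 728800 + 1416450 + 2619050 + 1562500 + 300300 + 415800 = 13681650
Σ wᵢ·x = 9000×178 + 18500×553 + 27000×708 + 5000×1025 + 30000×911 + 2000×497 + 11500×1069 + 3000×625 + 2000×231 + 13000×84
  = 80120000
Ratio = 13681650 / 80120000 = 0.17076448

0.17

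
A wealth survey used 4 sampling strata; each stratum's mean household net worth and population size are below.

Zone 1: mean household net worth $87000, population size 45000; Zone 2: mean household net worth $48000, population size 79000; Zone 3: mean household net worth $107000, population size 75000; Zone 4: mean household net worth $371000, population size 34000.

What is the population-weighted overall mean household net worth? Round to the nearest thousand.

122000

Σ Nₕ·x̄ₕ = 87000×45000 + 48000×79000 + 107000×75000 + 371000×34000
  = 3915000000 + 3792000000 + 8025000000 + 12614000000 = 28346000000
Σ Nₕ = 45000 + 79000 + 75000 + 34000 = 233000
Overall mean = 28346000000 / 233000 = 121656.65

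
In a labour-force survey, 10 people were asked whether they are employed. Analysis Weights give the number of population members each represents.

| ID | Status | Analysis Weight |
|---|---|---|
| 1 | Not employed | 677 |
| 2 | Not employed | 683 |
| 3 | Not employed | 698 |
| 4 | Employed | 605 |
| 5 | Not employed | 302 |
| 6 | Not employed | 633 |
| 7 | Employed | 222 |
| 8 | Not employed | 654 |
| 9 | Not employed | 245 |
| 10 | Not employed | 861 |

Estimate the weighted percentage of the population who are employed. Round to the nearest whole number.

Sum of weights for 'Employed' = 605 + 222 = 827
Total weight = 677 + 683 + 698 + 605 + 302 + 633 + 222 + 654 + 245 + 861 = 5580
Weighted proportion = 827 / 5580 = 0.14820789 → 14.820789%

15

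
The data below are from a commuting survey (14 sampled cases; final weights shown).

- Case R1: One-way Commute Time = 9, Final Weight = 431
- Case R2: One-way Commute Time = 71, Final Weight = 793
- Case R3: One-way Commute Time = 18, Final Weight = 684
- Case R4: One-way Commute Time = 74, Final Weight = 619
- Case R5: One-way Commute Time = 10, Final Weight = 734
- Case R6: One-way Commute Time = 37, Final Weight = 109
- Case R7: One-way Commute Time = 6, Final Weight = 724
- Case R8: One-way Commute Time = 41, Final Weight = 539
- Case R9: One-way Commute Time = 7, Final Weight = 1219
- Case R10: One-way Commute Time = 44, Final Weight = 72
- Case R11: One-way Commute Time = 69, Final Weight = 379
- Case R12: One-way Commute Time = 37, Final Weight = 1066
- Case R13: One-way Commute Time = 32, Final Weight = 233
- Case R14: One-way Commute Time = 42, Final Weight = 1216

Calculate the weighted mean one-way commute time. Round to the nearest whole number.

Weighted sum = 291938
Sum of weights = 8818
Weighted mean = 291938 / 8818 = 33.107054

33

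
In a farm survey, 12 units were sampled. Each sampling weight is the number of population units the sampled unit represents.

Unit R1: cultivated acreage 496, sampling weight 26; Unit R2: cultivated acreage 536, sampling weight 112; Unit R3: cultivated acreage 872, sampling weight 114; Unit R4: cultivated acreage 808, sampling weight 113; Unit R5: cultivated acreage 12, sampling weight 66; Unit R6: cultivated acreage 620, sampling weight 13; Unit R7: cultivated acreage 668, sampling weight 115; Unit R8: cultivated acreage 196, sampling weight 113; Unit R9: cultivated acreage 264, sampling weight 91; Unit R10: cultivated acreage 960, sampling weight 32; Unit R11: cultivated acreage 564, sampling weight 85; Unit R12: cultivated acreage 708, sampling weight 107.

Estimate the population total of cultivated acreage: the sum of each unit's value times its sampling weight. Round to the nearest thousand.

Weighted total = 496×26 + 536×112 + 872×114 + 808×113 + 12×66 + 620×13 + 668×115 + 196×113 + 264×91 + 960×32 + 564×85 + 708×107
  = 12896 + 60032 + 99408 + 91304 + 792 + 8060 + 76820 + 22148 + 24024 + 30720 + 47940 + 75756 = 549900

550000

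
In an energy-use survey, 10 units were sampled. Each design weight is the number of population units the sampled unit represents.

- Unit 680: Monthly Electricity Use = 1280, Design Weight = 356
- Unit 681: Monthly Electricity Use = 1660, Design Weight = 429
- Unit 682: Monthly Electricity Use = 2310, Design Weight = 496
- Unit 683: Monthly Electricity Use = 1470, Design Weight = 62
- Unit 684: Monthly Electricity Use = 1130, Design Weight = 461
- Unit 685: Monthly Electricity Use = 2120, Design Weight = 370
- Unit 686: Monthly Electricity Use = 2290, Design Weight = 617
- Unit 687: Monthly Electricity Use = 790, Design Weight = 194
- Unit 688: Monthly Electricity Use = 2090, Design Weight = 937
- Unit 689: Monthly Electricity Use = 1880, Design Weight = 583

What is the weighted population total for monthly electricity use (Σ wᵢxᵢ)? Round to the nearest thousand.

8331000

Weighted total = 1280×356 + 1660×429 + 2310×496 + 1470×62 + 1130×461 + 2120×370 + 2290×617 + 790×194 + 2090×937 + 1880×583
  = 455680 + 712140 + 1145760 + 91140 + 520930 + 784400 + 1412930 + 153260 + 1958330 + 1096040 = 8330610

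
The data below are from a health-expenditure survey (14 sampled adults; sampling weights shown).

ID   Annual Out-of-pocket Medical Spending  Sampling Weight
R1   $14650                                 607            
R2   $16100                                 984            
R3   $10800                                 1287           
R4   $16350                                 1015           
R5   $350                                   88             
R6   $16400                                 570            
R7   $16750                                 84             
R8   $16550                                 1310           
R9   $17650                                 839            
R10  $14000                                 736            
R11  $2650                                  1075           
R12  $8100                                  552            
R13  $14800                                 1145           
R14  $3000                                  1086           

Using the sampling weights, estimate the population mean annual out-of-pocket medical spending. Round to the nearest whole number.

12334

Weighted sum = 140332400
Sum of weights = 11378
Weighted mean = 140332400 / 11378 = 12333.661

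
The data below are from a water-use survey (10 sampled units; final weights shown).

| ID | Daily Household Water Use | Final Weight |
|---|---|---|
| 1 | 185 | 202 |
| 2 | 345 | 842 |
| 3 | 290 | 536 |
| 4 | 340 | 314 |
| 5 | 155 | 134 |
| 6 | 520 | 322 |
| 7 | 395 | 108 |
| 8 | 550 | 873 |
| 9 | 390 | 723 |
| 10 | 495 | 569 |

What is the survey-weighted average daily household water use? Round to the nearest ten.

Weighted sum = 185×202 + 345×842 + 290×536 + 340×314 + 155×134 + 520×322 + 395×108 + 550×873 + 390×723 + 495×569
  = 37370 + 290490 + 155440 + 106760 + 20770 + 167440 + 42660 + 480150 + 281970 + 281655 = 1864705
Sum of weights = 202 + 842 + 536 + 314 + 134 + 322 + 108 + 873 + 723 + 569 = 4623
Weighted mean = 1864705 / 4623 = 403.35388

400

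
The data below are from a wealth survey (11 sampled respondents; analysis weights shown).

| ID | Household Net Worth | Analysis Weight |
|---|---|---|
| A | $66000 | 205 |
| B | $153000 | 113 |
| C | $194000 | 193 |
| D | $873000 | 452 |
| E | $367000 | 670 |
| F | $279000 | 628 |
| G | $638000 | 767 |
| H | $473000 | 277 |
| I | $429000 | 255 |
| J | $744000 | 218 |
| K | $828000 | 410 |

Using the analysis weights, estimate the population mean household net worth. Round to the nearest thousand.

Weighted sum = 2115393000
Sum of weights = 4188
Weighted mean = 2115393000 / 4188 = 505108.17

505000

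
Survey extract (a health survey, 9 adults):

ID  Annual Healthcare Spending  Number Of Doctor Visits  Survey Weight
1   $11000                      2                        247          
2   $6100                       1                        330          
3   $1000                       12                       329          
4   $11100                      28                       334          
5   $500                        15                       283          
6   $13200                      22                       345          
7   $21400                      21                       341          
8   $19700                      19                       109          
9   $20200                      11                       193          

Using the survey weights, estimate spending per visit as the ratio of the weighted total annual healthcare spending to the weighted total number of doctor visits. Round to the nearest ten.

720

Σ wᵢ·y = 26805200
Σ wᵢ·x = 2×247 + 1×330 + 12×329 + 28×334 + 15×283 + 22×345 + 21×341 + 19×109 + 11×193
  = 494 + 330 + 3948 + 9352 + 4245 + 7590 + 7161 + 2071 + 2123 = 37314
Ratio = 26805200 / 37314 = 718.36844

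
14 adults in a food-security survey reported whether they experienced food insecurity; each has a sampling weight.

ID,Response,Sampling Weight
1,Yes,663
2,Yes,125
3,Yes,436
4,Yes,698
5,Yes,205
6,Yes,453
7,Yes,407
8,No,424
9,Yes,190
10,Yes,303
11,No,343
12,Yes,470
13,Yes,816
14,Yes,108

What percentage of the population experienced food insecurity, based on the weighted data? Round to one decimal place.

Sum of weights for 'Yes' = 663 + 125 + 436 + 698 + 205 + 453 + 407 + 190 + 303 + 470 + 816 + 108 = 4874
Total weight = 5641
Weighted proportion = 4874 / 5641 = 0.8640312 → 86.40312%

86.4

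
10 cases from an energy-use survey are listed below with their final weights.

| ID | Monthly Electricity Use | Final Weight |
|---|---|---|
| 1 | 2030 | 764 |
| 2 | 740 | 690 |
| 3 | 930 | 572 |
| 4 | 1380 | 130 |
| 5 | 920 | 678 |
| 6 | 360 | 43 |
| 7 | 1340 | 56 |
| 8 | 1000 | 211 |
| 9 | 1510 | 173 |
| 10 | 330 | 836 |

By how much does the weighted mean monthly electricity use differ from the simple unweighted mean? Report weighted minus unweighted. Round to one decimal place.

Unweighted sum = 10540
Unweighted mean = 10540 / 10 = 1054
Weighted sum = 2030×764 + 740×690 + 930×572 + 1380×130 + 920×678 + 360×43 + 1340×56 + 1000×211 + 1510×173 + 330×836
  = 1550920 + 510600 + 531960 + 179400 + 623760 + 15480 + 75040 + 211000 + 261230 + 275880 = 4235270
Sum of weights = 764 + 690 + 572 + 130 + 678 + 43 + 56 + 211 + 173 + 836 = 4153
Weighted mean = 4235270 / 4153 = 1019.8098
Difference (weighted minus unweighted) = -34.190224

-34.2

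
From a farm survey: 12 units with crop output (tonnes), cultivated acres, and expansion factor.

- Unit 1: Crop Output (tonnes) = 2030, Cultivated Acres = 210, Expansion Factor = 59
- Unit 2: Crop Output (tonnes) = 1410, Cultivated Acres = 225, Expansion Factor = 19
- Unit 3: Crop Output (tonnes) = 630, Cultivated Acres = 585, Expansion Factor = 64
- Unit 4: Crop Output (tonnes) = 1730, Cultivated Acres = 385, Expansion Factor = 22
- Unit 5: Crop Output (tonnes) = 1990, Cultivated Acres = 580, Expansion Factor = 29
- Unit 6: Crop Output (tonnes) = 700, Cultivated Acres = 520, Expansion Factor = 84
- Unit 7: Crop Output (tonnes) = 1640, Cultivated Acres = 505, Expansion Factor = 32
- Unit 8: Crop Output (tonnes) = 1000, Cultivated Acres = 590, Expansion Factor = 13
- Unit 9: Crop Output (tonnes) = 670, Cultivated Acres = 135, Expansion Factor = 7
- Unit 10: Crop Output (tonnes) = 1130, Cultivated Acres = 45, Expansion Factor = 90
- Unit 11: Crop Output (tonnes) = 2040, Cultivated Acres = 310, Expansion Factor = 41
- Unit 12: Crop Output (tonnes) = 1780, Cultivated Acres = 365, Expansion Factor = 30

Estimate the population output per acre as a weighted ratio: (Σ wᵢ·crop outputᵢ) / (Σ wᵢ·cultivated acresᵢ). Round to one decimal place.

3.7

Σ wᵢ·y = 2030×59 + 1410×19 + 630×64 + 1730×22 + 1990×29 + 700×84 + 1640×32 + 1000×13 + 670×7 + 1130×90 + 2040×41 + 1780×30
  = 119770 + 26790 + 40320 + 38060 + 57710 + 58800 + 52480 + 13000 + 4690 + 101700 + 83640 + 53400 = 650360
Σ wᵢ·x = 210×59 + 225×19 + 585×64 + 385×22 + 580×29 + 520×84 + 505×32 + 590×13 + 135×7 + 45×90 + 310×41 + 365×30
  = 12390 + 4275 + 37440 + 8470 + 16820 + 43680 + 16160 + 7670 + 945 + 4050 + 12710 + 10950 = 175560
Ratio = 650360 / 175560 = 3.7044885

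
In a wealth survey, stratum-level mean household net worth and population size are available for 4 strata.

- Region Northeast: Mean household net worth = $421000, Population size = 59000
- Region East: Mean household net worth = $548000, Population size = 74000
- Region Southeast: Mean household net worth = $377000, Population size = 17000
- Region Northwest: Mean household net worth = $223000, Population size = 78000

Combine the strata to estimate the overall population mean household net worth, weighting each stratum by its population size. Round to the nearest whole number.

Σ Nₕ·x̄ₕ = 421000×59000 + 548000×74000 + 377000×17000 + 223000×78000
  = 24839000000 + 40552000000 + 6409000000 + 17394000000 = 89194000000
Σ Nₕ = 59000 + 74000 + 17000 + 78000 = 228000
Overall mean = 89194000000 / 228000 = 391201.75

391202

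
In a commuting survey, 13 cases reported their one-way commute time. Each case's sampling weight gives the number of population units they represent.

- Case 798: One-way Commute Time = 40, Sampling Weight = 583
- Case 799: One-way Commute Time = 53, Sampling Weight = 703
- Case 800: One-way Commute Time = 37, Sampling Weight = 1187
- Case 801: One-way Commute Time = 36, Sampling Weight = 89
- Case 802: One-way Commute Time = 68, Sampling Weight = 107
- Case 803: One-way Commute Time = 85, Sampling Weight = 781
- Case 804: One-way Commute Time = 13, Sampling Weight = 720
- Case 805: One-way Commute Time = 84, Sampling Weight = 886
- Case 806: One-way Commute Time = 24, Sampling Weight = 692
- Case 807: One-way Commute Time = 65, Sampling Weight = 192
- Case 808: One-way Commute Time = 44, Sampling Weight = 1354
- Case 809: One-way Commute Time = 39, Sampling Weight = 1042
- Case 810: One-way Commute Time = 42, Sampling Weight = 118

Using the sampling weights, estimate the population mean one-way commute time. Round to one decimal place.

47.2

Weighted sum = 399405
Sum of weights = 8454
Weighted mean = 399405 / 8454 = 47.2445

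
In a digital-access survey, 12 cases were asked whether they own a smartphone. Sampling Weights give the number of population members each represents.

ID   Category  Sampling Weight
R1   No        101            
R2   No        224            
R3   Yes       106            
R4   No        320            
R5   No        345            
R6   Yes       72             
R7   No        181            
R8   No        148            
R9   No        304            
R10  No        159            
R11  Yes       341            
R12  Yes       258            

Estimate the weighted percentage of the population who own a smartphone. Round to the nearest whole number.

Sum of weights for 'Yes' = 106 + 72 + 341 + 258 = 777
Total weight = 101 + 224 + 106 + 320 + 345 + 72 + 181 + 148 + 304 + 159 + 341 + 258 = 2559
Weighted proportion = 777 / 2559 = 0.30363423 → 30.363423%

30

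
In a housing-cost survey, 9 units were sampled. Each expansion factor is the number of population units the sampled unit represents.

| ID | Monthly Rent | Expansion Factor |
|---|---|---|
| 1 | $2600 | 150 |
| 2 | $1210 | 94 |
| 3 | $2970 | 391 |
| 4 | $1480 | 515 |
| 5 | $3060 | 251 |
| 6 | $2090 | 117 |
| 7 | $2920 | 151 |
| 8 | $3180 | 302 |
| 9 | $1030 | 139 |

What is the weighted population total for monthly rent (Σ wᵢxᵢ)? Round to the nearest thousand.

Weighted total = 2600×150 + 1210×94 + 2970×391 + 1480×515 + 3060×251 + 2090×117 + 2920×151 + 3180×302 + 1030×139
  = 4984250

4984000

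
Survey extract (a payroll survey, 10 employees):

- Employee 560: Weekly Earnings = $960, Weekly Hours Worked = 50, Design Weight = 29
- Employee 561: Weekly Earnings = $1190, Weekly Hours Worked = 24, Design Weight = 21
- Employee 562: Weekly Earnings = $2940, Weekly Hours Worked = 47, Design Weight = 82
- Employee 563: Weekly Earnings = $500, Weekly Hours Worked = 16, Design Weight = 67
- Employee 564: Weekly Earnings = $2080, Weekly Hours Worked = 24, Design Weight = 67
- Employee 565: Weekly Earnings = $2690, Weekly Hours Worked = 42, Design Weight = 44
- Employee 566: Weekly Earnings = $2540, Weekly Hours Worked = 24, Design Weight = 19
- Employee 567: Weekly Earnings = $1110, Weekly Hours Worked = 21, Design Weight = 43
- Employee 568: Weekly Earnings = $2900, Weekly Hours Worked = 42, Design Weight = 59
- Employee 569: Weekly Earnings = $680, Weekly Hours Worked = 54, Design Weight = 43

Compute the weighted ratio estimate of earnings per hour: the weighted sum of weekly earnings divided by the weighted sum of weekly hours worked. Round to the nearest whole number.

53

Σ wᵢ·y = 960×29 + 1190×21 + 2940×82 + 500×67 + 2080×67 + 2690×44 + 2540×19 + 1110×43 + 2900×59 + 680×43
  = 27840 + 24990 + 241080 + 33500 + 139360 + 118360 + 48260 + 47730 + 171100 + 29240 = 881460
Σ wᵢ·x = 16495
Ratio = 881460 / 16495 = 53.438012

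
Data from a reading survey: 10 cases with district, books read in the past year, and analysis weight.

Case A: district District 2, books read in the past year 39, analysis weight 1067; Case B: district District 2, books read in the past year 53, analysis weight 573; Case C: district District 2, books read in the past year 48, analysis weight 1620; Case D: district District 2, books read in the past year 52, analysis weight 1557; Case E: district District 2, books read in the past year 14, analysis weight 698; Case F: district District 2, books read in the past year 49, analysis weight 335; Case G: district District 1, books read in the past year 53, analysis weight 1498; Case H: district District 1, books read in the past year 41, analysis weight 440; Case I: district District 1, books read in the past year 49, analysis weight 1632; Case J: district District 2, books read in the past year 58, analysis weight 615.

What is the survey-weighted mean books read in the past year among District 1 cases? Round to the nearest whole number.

50

District 1 rows: G, H, I
Weighted sum = 53×1498 + 41×440 + 49×1632
  = 177402
Sum of weights = 3570
Weighted mean = 177402 / 3570 = 49.692437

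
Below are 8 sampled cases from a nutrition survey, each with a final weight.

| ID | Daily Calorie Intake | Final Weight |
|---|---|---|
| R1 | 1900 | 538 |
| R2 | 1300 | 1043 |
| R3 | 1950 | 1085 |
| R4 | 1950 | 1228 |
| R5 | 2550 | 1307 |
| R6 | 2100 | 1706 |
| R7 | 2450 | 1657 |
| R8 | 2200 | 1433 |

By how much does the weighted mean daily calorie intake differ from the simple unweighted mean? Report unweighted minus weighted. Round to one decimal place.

Unweighted sum = 1900 + 1300 + 1950 + 1950 + 2550 + 2100 + 2450 + 2200 = 16400
Unweighted mean = 16400 / 8 = 2050
Weighted sum = 1900×538 + 1300×1043 + 1950×1085 + 1950×1228 + 2550×1307 + 2100×1706 + 2450×1657 + 2200×1433
  = 21016150
Sum of weights = 538 + 1043 + 1085 + 1228 + 1307 + 1706 + 1657 + 1433 = 9997
Weighted mean = 21016150 / 9997 = 2102.2457
Difference (unweighted minus weighted) = -52.245674

-52.2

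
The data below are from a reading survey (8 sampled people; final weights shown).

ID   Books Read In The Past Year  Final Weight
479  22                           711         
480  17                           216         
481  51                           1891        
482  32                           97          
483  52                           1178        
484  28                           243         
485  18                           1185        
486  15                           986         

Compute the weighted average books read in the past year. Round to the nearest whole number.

Weighted sum = 22×711 + 17×216 + 51×1891 + 32×97 + 52×1178 + 28×243 + 18×1185 + 15×986
  = 15642 + 3672 + 96441 + 3104 + 61256 + 6804 + 21330 + 14790 = 223039
Sum of weights = 711 + 216 + 1891 + 97 + 1178 + 243 + 1185 + 986 = 6507
Weighted mean = 223039 / 6507 = 34.276779

34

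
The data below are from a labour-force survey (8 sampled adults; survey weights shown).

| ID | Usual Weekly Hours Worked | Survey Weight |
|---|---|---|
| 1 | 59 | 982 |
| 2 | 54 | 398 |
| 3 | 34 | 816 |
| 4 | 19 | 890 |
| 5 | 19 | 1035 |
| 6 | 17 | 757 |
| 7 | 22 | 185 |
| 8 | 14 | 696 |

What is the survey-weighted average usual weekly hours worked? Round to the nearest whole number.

30

Weighted sum = 59×982 + 54×398 + 34×816 + 19×890 + 19×1035 + 17×757 + 22×185 + 14×696
  = 57938 + 21492 + 27744 + 16910 + 19665 + 12869 + 4070 + 9744 = 170432
Sum of weights = 982 + 398 + 816 + 890 + 1035 + 757 + 185 + 696 = 5759
Weighted mean = 170432 / 5759 = 29.594027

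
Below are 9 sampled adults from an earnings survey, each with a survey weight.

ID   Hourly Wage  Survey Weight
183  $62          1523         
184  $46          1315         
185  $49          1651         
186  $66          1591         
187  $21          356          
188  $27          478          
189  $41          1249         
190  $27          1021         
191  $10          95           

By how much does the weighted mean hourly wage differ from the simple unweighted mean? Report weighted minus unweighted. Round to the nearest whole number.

Unweighted sum = 62 + 46 + 49 + 66 + 21 + 27 + 41 + 27 + 10 = 349
Unweighted mean = 349 / 9 = 38.777778
Weighted sum = 62×1523 + 46×1315 + 49×1651 + 66×1591 + 21×356 + 27×478 + 41×1249 + 27×1021 + 10×95
  = 440929
Sum of weights = 1523 + 1315 + 1651 + 1591 + 356 + 478 + 1249 + 1021 + 95 = 9279
Weighted mean = 440929 / 9279 = 47.519021
Difference (weighted minus unweighted) = 8.7412437

9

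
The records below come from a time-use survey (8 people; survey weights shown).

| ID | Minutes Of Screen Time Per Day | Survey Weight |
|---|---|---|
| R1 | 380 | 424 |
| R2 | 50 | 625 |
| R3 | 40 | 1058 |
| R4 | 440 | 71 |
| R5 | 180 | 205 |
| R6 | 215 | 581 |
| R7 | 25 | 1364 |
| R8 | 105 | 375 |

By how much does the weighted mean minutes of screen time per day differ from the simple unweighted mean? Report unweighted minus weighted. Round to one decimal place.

Unweighted sum = 380 + 50 + 40 + 440 + 180 + 215 + 25 + 105 = 1435
Unweighted mean = 1435 / 8 = 179.375
Weighted sum = 380×424 + 50×625 + 40×1058 + 440×71 + 180×205 + 215×581 + 25×1364 + 105×375
  = 161120 + 31250 + 42320 + 31240 + 36900 + 124915 + 34100 + 39375 = 501220
Sum of weights = 4703
Weighted mean = 501220 / 4703 = 106.57453
Difference (unweighted minus weighted) = 72.800473

72.8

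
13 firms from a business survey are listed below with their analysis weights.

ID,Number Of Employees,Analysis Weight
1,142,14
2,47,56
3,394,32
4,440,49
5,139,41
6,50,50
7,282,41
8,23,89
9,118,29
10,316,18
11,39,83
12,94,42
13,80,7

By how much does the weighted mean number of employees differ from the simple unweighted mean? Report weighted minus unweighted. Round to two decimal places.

Unweighted sum = 2164
Unweighted mean = 2164 / 13 = 166.46154
Weighted sum = 77451
Sum of weights = 551
Weighted mean = 77451 / 551 = 140.56443
Difference (weighted minus unweighted) = -25.89711

-25.90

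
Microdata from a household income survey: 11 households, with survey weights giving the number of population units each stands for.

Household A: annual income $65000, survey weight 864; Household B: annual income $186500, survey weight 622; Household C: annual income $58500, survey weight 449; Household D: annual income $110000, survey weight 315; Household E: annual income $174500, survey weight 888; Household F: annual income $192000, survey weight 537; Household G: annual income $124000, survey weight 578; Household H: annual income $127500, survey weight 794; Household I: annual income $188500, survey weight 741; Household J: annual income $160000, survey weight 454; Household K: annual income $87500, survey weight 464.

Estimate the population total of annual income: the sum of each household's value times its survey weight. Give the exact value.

916965000

Weighted total = 65000×864 + 186500×622 + 58500×449 + 110000×315 + 174500×888 + 192000×537 + 124000×578 + 127500×794 + 188500×741 + 160000×454 + 87500×464
  = 916965000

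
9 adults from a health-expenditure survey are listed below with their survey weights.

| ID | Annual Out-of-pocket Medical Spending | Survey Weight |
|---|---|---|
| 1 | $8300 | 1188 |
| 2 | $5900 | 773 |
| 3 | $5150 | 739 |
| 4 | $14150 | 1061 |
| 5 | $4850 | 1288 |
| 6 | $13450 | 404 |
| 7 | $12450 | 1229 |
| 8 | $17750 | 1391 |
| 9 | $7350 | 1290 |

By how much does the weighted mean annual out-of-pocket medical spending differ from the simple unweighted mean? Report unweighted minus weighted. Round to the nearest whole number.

Unweighted sum = 89350
Unweighted mean = 89350 / 9 = 9927.7778
Weighted sum = 8300×1188 + 5900×773 + 5150×739 + 14150×1061 + 4850×1288 + 13450×404 + 12450×1229 + 17750×1391 + 7350×1290
  = 9860400 + 4560700 + 3805850 + 15013150 + 6246800 + 5433800 + 15301050 + 24690250 + 9481500 = 94393500
Sum of weights = 1188 + 773 + 739 + 1061 + 1288 + 404 + 1229 + 1391 + 1290 = 9363
Weighted mean = 94393500 / 9363 = 10081.544
Difference (unweighted minus weighted) = -153.7666

-154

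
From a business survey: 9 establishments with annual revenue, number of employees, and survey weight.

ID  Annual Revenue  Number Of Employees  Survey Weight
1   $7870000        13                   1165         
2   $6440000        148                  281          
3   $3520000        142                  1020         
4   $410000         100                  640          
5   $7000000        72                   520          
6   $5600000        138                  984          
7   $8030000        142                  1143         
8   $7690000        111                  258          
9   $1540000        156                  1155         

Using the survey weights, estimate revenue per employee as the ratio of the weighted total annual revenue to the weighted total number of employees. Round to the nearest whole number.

Σ wᵢ·y = 7870000×1165 + 6440000×281 + 3520000×1020 + 410000×640 + 7000000×520 + 5600000×984 + 8030000×1143 + 7690000×258 + 1540000×1155
  = 36922400000
Σ wᵢ·x = 13×1165 + 148×281 + 142×1020 + 100×640 + 72×520 + 138×984 + 142×1143 + 111×258 + 156×1155
  = 15145 + 41588 + 144840 + 64000 + 37440 + 135792 + 162306 + 28638 + 180180 = 809929
Ratio = 36922400000 / 809929 = 45587.206

45587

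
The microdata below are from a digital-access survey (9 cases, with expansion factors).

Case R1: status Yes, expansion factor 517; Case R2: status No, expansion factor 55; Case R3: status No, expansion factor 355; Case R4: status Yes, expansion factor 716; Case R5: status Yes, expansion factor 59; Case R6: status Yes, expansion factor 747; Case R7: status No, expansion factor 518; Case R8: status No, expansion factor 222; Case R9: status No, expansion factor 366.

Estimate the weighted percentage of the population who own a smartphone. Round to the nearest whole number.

57

Sum of weights for 'Yes' = 517 + 716 + 59 + 747 = 2039
Total weight = 3555
Weighted proportion = 2039 / 3555 = 0.57355837 → 57.355837%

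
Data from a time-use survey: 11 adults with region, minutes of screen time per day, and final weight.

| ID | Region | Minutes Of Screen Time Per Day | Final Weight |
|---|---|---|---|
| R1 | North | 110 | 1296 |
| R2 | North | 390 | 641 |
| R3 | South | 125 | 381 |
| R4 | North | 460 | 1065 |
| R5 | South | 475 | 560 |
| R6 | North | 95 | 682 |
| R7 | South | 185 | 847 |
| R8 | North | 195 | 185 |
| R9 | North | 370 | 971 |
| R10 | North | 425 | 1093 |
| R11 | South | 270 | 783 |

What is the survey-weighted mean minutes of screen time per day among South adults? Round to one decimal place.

265.2

South rows: R3, R5, R7, R11
Weighted sum = 125×381 + 475×560 + 185×847 + 270×783
  = 47625 + 266000 + 156695 + 211410 = 681730
Sum of weights = 381 + 560 + 847 + 783 = 2571
Weighted mean = 681730 / 2571 = 265.16142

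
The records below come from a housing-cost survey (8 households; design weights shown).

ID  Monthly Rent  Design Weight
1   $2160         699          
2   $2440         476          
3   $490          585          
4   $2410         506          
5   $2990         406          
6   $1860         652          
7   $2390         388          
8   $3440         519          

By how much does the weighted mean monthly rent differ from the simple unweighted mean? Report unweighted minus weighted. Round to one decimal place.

Unweighted sum = 2160 + 2440 + 490 + 2410 + 2990 + 1860 + 2390 + 3440 = 18180
Unweighted mean = 18180 / 8 = 2272.5
Weighted sum = 2160×699 + 2440×476 + 490×585 + 2410×506 + 2990×406 + 1860×652 + 2390×388 + 3440×519
  = 1509840 + 1161440 + 286650 + 1219460 + 1213940 + 1212720 + 927320 + 1785360 = 9316730
Sum of weights = 4231
Weighted mean = 9316730 / 4231 = 2202.0161
Difference (unweighted minus weighted) = 70.483928

70.5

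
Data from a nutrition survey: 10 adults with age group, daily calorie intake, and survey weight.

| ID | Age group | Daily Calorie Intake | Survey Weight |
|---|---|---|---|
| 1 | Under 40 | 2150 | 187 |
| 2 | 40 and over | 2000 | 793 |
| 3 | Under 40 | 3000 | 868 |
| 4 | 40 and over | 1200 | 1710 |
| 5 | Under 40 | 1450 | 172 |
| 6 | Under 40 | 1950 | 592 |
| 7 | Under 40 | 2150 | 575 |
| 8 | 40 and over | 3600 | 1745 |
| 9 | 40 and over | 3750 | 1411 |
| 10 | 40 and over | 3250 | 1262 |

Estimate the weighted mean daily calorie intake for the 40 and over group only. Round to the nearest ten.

2790

40 and over rows: 2, 4, 8, 9, 10
Weighted sum = 2000×793 + 1200×1710 + 3600×1745 + 3750×1411 + 3250×1262
  = 1586000 + 2052000 + 6282000 + 5291250 + 4101500 = 19312750
Sum of weights = 793 + 1710 + 1745 + 1411 + 1262 = 6921
Weighted mean = 19312750 / 6921 = 2790.4566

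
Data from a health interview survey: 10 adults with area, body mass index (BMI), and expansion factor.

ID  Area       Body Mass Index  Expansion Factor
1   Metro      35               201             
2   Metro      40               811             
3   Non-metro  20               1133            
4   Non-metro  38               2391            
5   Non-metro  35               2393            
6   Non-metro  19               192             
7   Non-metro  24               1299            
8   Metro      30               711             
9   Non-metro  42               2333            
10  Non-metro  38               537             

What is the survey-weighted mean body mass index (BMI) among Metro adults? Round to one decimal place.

Metro rows: 1, 2, 8
Weighted sum = 35×201 + 40×811 + 30×711
  = 7035 + 32440 + 21330 = 60805
Sum of weights = 1723
Weighted mean = 60805 / 1723 = 35.290192

35.3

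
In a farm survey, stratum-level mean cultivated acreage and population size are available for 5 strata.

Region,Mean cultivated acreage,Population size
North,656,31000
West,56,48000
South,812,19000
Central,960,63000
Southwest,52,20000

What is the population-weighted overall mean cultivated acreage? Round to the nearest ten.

550

Σ Nₕ·x̄ₕ = 99972000
Σ Nₕ = 31000 + 48000 + 19000 + 63000 + 20000 = 181000
Overall mean = 99972000 / 181000 = 552.33149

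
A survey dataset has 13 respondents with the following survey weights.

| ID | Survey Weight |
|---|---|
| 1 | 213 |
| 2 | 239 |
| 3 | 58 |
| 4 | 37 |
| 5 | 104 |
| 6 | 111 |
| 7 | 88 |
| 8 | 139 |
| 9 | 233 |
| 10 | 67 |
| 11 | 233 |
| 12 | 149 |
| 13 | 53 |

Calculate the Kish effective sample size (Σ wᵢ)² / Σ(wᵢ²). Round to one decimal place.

Σ wᵢ = 1724
Σ wᵢ² = 295502
n_eff = 1724² / 295502 = 2972176 / 295502 = 10.058057

10.1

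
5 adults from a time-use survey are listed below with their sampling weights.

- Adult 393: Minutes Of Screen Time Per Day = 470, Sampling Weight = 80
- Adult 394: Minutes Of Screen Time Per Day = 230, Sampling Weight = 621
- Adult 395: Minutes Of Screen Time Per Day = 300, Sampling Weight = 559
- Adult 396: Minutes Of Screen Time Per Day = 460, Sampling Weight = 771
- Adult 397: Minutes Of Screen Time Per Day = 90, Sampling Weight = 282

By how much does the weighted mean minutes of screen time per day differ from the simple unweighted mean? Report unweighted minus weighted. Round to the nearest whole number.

Unweighted sum = 470 + 230 + 300 + 460 + 90 = 1550
Unweighted mean = 1550 / 5 = 310
Weighted sum = 470×80 + 230×621 + 300×559 + 460×771 + 90×282
  = 37600 + 142830 + 167700 + 354660 + 25380 = 728170
Sum of weights = 80 + 621 + 559 + 771 + 282 = 2313
Weighted mean = 728170 / 2313 = 314.81626
Difference (unweighted minus weighted) = -4.8162559

-5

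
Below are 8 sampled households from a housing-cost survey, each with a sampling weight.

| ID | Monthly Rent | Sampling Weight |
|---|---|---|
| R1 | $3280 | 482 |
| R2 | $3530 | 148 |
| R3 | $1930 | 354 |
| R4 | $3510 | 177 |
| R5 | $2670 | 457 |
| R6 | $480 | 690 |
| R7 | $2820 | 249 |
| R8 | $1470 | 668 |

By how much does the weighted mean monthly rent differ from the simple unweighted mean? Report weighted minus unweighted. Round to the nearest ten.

-400

Unweighted sum = 3280 + 3530 + 1930 + 3510 + 2670 + 480 + 2820 + 1470 = 19690
Unweighted mean = 19690 / 8 = 2461.25
Weighted sum = 3280×482 + 3530×148 + 1930×354 + 3510×177 + 2670×457 + 480×690 + 2820×249 + 1470×668
  = 6643420
Sum of weights = 482 + 148 + 354 + 177 + 457 + 690 + 249 + 668 = 3225
Weighted mean = 6643420 / 3225 = 2059.9752
Difference (weighted minus unweighted) = -401.27481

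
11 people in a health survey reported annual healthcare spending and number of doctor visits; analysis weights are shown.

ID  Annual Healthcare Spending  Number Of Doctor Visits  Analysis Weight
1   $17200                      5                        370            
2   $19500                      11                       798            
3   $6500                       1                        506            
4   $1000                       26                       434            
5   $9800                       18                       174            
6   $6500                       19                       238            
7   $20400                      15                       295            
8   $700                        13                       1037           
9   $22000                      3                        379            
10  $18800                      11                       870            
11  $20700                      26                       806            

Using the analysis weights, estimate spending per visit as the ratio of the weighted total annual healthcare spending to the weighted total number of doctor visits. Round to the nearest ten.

970

Σ wᵢ·y = 17200×370 + 19500×798 + 6500×506 + 1000×434 + 9800×174 + 6500×238 + 20400×295 + 700×1037 + 22000×379 + 18800×870 + 20700×806
  = 6364000 + 15561000 + 3289000 + 434000 + 1705200 + 1547000 + 6018000 + 725900 + 8338000 + 16356000 + 16684200 = 77022300
Σ wᵢ·x = 5×370 + 11×798 + 1×506 + 26×434 + 18×174 + 19×238 + 15×295 + 13×1037 + 3×379 + 11×870 + 26×806
  = 1850 + 8778 + 506 + 11284 + 3132 + 4522 + 4425 + 13481 + 1137 + 9570 + 20956 = 79641
Ratio = 77022300 / 79641 = 967.1187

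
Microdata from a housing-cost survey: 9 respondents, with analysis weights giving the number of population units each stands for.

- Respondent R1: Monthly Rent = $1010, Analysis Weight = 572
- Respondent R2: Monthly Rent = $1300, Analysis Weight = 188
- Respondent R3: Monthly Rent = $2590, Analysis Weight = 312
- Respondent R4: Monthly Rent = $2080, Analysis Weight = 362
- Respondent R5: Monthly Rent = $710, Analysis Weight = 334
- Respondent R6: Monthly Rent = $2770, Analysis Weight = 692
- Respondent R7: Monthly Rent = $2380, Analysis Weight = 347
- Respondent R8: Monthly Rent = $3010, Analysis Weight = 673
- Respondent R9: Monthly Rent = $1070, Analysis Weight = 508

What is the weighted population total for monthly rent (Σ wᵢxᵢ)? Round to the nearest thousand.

Weighted total = 1010×572 + 1300×188 + 2590×312 + 2080×362 + 710×334 + 2770×692 + 2380×347 + 3010×673 + 1070×508
  = 577720 + 244400 + 808080 + 752960 + 237140 + 1916840 + 825860 + 2025730 + 543560 = 7932290

7932000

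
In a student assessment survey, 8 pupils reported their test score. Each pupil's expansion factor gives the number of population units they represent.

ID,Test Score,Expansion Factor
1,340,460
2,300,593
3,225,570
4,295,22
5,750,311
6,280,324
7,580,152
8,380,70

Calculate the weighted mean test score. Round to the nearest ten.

Weighted sum = 340×460 + 300×593 + 225×570 + 295×22 + 750×311 + 280×324 + 580×152 + 380×70
  = 156400 + 177900 + 128250 + 6490 + 233250 + 90720 + 88160 + 26600 = 907770
Sum of weights = 460 + 593 + 570 + 22 + 311 + 324 + 152 + 70 = 2502
Weighted mean = 907770 / 2502 = 362.81775

360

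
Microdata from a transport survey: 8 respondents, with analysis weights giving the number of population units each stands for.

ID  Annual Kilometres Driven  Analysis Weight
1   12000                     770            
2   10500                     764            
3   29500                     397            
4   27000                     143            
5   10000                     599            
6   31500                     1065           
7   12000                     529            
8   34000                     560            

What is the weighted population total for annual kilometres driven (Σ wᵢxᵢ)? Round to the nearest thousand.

Weighted total = 12000×770 + 10500×764 + 29500×397 + 27000×143 + 10000×599 + 31500×1065 + 12000×529 + 34000×560
  = 97760000

97760000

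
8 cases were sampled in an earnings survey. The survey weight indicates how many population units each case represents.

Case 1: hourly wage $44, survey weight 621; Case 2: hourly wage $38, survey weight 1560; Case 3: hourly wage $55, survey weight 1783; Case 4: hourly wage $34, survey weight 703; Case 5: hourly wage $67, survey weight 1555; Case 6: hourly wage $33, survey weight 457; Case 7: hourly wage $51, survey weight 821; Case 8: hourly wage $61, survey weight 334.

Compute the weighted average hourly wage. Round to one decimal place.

49.8

Weighted sum = 390082
Sum of weights = 621 + 1560 + 1783 + 703 + 1555 + 457 + 821 + 334 = 7834
Weighted mean = 390082 / 7834 = 49.793464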